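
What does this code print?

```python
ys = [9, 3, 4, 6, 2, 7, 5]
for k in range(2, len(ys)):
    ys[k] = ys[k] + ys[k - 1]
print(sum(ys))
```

96

k=2: ys[2] = 4+3 = 7 → [9, 3, 7, 6, 2, 7, 5]
k=3: ys[3] = 6+7 = 13 → [9, 3, 7, 13, 2, 7, 5]
k=4: ys[4] = 2+13 = 15 → [9, 3, 7, 13, 15, 7, 5]
k=5: ys[5] = 7+15 = 22 → [9, 3, 7, 13, 15, 22, 5]
k=6: ys[6] = 5+22 = 27 → [9, 3, 7, 13, 15, 22, 27]
sum = 96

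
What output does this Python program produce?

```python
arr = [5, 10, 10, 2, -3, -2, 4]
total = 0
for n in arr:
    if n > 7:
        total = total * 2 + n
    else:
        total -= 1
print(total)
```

22

n=5: not >7, total = 0-1 = -1
n=10: >7, total = (-1)*2+10 = 8
n=10: >7, total = 8*2+10 = 26
n=2: not >7, total = 26-1 = 25
n=-3: not >7, total = 25-1 = 24
n=-2: not >7, total = 24-1 = 23
n=4: not >7, total = 23-1 = 22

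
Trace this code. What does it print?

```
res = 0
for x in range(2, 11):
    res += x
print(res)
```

54

x=2: res = 0+2 = 2
x=3: res = 2+3 = 5
x=4: res = 5+4 = 9
x=5: res = 9+5 = 14
x=6: res = 14+6 = 20
x=7: res = 20+7 = 27
x=8: res = 27+8 = 35
x=9: res = 35+9 = 44
x=10: res = 44+10 = 54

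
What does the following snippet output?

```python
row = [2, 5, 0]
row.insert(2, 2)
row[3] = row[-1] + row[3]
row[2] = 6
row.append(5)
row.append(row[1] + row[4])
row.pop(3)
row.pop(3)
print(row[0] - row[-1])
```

-8

insert 2 at 2 → [2, 5, 2, 0]
row[3] = row[-1]+row[3] = 0+0 = 0 → [2, 5, 2, 0]
row[2] = 6 → [2, 5, 6, 0]
append 5 → [2, 5, 6, 0, 5]
append row[1]+row[4] = 5+5 = 10 → [2, 5, 6, 0, 5, 10]
pop(3) removes 0 → [2, 5, 6, 5, 10]
pop(3) removes 5 → [2, 5, 6, 10]
row[0]-row[-1] = 2-10 = -8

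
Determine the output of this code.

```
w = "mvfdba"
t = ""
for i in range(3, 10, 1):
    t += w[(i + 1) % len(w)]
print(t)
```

i=3: add w[4]='b' → 'b'
i=4: add w[5]='a' → 'ba'
i=5: add w[0]='m' → 'bam'
i=6: add w[1]='v' → 'bamv'
i=7: add w[2]='f' → 'bamvf'
i=8: add w[3]='d' → 'bamvfd'
i=9: add w[4]='b' → 'bamvfdb'

bamvfdb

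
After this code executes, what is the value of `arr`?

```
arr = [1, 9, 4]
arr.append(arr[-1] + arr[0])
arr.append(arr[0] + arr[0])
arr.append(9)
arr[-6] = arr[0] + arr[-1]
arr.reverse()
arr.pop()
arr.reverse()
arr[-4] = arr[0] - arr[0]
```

append arr[-1]+arr[0] = 4+1 = 5 → [1, 9, 4, 5]
append arr[0]+arr[0] = 1+1 = 2 → [1, 9, 4, 5, 2]
append 9 → [1, 9, 4, 5, 2, 9]
arr[-6] = arr[0]+arr[-1] = 1+9 = 10 → [10, 9, 4, 5, 2, 9]
reverse → [9, 2, 5, 4, 9, 10]
pop() removes 10 → [9, 2, 5, 4, 9]
reverse → [9, 4, 5, 2, 9]
arr[-4] = arr[0]-arr[0] = 9-9 = 0 → [9, 0, 5, 2, 9]

[9, 0, 5, 2, 9]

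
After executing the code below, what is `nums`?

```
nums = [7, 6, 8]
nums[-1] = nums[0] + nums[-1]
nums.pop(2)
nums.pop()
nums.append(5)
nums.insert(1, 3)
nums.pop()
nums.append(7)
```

[7, 3, 7]

nums[-1] = nums[0]+nums[-1] = 7+8 = 15 → [7, 6, 15]
pop(2) removes 15 → [7, 6]
pop() removes 6 → [7]
append 5 → [7, 5]
insert 3 at 1 → [7, 3, 5]
pop() removes 5 → [7, 3]
append 7 → [7, 3, 7]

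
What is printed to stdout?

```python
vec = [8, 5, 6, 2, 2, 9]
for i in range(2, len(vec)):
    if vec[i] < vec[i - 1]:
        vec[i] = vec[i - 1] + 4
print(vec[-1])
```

i=2: 6>=5, unchanged → [8, 5, 6, 2, 2, 9]
i=3: 2<6, vec[3] = 6+4 = 10 → [8, 5, 6, 10, 2, 9]
i=4: 2<10, vec[4] = 10+4 = 14 → [8, 5, 6, 10, 14, 9]
i=5: 9<14, vec[5] = 14+4 = 18 → [8, 5, 6, 10, 14, 18]

18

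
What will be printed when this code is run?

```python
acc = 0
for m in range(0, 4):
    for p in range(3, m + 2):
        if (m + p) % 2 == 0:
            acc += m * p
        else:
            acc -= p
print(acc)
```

2

m=2,p=3: odd sum, acc = 0-3 = -3
m=3,p=3: even sum, acc = (-3)+9 = 6
m=3,p=4: odd sum, acc = 6-4 = 2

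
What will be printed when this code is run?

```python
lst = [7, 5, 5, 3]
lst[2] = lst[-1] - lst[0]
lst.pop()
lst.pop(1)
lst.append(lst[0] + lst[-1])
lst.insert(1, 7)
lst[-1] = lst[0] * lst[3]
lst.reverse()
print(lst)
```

lst[2] = lst[-1]-lst[0] = 3-7 = -4 → [7, 5, -4, 3]
pop() removes 3 → [7, 5, -4]
pop(1) removes 5 → [7, -4]
append lst[0]+lst[-1] = 7+(-4) = 3 → [7, -4, 3]
insert 7 at 1 → [7, 7, -4, 3]
lst[-1] = lst[0]*lst[3] = 7*3 = 21 → [7, 7, -4, 21]
reverse → [21, -4, 7, 7]

[21, -4, 7, 7]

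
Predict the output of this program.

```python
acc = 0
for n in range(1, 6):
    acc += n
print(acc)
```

15

n=1: acc = 0+1 = 1
n=2: acc = 1+2 = 3
n=3: acc = 3+3 = 6
n=4: acc = 6+4 = 10
n=5: acc = 10+5 = 15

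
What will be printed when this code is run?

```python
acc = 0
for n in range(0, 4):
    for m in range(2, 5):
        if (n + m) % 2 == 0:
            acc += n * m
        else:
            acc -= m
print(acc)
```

n=0,m=2: even sum, acc = 0+0 = 0
n=0,m=3: odd sum, acc = 0-3 = -3
n=0,m=4: even sum, acc = (-3)+0 = -3
n=1,m=2: odd sum, acc = (-3)-2 = -5
n=1,m=3: even sum, acc = (-5)+3 = -2
n=1,m=4: odd sum, acc = (-2)-4 = -6
n=2,m=2: even sum, acc = (-6)+4 = -2
n=2,m=3: odd sum, acc = (-2)-3 = -5
n=2,m=4: even sum, acc = (-5)+8 = 3
n=3,m=2: odd sum, acc = 3-2 = 1
n=3,m=3: even sum, acc = 1+9 = 10
n=3,m=4: odd sum, acc = 10-4 = 6

6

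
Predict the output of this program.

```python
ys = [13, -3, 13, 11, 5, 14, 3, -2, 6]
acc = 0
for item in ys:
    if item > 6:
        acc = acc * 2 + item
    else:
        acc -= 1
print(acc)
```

179

item=13: >6, acc = 0*2+13 = 13
item=-3: not >6, acc = 13-1 = 12
item=13: >6, acc = 12*2+13 = 37
item=11: >6, acc = 37*2+11 = 85
item=5: not >6, acc = 85-1 = 84
item=14: >6, acc = 84*2+14 = 182
item=3: not >6, acc = 182-1 = 181
item=-2: not >6, acc = 181-1 = 180
item=6: not >6, acc = 180-1 = 179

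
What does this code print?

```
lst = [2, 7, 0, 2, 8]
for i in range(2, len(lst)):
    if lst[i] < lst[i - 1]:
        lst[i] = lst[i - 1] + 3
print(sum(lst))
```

48

i=2: 0<7, lst[2] = 7+3 = 10 → [2, 7, 10, 2, 8]
i=3: 2<10, lst[3] = 10+3 = 13 → [2, 7, 10, 13, 8]
i=4: 8<13, lst[4] = 13+3 = 16 → [2, 7, 10, 13, 16]
sum = 48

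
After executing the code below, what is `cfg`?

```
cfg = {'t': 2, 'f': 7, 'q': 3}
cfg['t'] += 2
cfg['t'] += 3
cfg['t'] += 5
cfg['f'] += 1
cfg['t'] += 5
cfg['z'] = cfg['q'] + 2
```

{'t': 17, 'f': 8, 'q': 3, 'z': 5}

cfg['t'] = 2+2 = 4 → {'t': 4, 'f': 7, 'q': 3}
cfg['t'] = 4+3 = 7 → {'t': 7, 'f': 7, 'q': 3}
cfg['t'] = 7+5 = 12 → {'t': 12, 'f': 7, 'q': 3}
cfg['f'] = 7+1 = 8 → {'t': 12, 'f': 8, 'q': 3}
cfg['t'] = 12+5 = 17 → {'t': 17, 'f': 8, 'q': 3}
cfg['z'] = cfg['q']+2 = 5 → {'t': 17, 'f': 8, 'q': 3, 'z': 5}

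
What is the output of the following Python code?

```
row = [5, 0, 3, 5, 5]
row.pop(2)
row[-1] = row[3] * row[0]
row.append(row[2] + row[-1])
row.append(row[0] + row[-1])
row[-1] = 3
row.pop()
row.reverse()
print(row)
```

pop(2) removes 3 → [5, 0, 5, 5]
row[-1] = row[3]*row[0] = 5*5 = 25 → [5, 0, 5, 25]
append row[2]+row[-1] = 5+25 = 30 → [5, 0, 5, 25, 30]
append row[0]+row[-1] = 5+30 = 35 → [5, 0, 5, 25, 30, 35]
row[-1] = 3 → [5, 0, 5, 25, 30, 3]
pop() removes 3 → [5, 0, 5, 25, 30]
reverse → [30, 25, 5, 0, 5]

[30, 25, 5, 0, 5]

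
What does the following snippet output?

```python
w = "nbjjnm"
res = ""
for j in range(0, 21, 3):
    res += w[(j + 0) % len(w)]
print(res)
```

njnjnjn

j=0: add w[0]='n' → 'n'
j=3: add w[3]='j' → 'nj'
j=6: add w[0]='n' → 'njn'
j=9: add w[3]='j' → 'njnj'
j=12: add w[0]='n' → 'njnjn'
j=15: add w[3]='j' → 'njnjnj'
j=18: add w[0]='n' → 'njnjnjn'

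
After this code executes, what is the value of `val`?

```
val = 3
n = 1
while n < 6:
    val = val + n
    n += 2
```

12

n=1: val = 3+1 = 4
n=3: val = 4+3 = 7
n=5: val = 7+5 = 12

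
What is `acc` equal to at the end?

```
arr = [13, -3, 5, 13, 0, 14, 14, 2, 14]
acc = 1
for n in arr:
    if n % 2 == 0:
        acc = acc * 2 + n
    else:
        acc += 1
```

346

n=13: not even, acc = 1+1 = 2
n=-3: not even, acc = 2+1 = 3
n=5: not even, acc = 3+1 = 4
n=13: not even, acc = 4+1 = 5
n=0: even, acc = 5*2+0 = 10
n=14: even, acc = 10*2+14 = 34
n=14: even, acc = 34*2+14 = 82
n=2: even, acc = 82*2+2 = 166
n=14: even, acc = 166*2+14 = 346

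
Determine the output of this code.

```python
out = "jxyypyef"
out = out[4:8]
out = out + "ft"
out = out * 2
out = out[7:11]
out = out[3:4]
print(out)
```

slice [4:8] → 'pyef'
+ 'ft' → 'pyefft'
repeat ×2 → 'pyefftpyefft'
slice [7:11] → 'yeff'
slice [3:4] → 'f'

f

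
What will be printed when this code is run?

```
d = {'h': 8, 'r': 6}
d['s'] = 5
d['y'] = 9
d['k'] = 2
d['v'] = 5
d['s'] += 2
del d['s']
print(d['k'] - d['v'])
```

d['s'] = 5 → {'h': 8, 'r': 6, 's': 5}
d['y'] = 9 → {'h': 8, 'r': 6, 's': 5, 'y': 9}
d['k'] = 2 → {'h': 8, 'r': 6, 's': 5, 'y': 9, 'k': 2}
d['v'] = 5 → {'h': 8, 'r': 6, 's': 5, 'y': 9, 'k': 2, 'v': 5}
d['s'] = 5+2 = 7 → {'h': 8, 'r': 6, 's': 7, 'y': 9, 'k': 2, 'v': 5}
del 's' → {'h': 8, 'r': 6, 'y': 9, 'k': 2, 'v': 5}
d['k']-d['v'] = 2-5 = -3

-3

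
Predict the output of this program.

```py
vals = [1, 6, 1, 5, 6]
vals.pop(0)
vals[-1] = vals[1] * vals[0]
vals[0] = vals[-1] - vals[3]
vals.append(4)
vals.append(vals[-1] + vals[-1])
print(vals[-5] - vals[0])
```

1

pop(0) removes 1 → [6, 1, 5, 6]
vals[-1] = vals[1]*vals[0] = 1*6 = 6 → [6, 1, 5, 6]
vals[0] = vals[-1]-vals[3] = 6-6 = 0 → [0, 1, 5, 6]
append 4 → [0, 1, 5, 6, 4]
append vals[-1]+vals[-1] = 4+4 = 8 → [0, 1, 5, 6, 4, 8]
vals[-5]-vals[0] = 1-0 = 1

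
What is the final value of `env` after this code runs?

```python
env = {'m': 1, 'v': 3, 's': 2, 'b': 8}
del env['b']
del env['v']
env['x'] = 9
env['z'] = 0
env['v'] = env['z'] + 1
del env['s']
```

{'m': 1, 'x': 9, 'z': 0, 'v': 1}

del 'b' → {'m': 1, 'v': 3, 's': 2}
del 'v' → {'m': 1, 's': 2}
env['x'] = 9 → {'m': 1, 's': 2, 'x': 9}
env['z'] = 0 → {'m': 1, 's': 2, 'x': 9, 'z': 0}
env['v'] = env['z']+1 = 1 → {'m': 1, 's': 2, 'x': 9, 'z': 0, 'v': 1}
del 's' → {'m': 1, 'x': 9, 'z': 0, 'v': 1}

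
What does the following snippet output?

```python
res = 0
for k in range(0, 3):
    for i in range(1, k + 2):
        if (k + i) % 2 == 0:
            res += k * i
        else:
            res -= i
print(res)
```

-2

k=0,i=1: odd sum, res = 0-1 = -1
k=1,i=1: even sum, res = (-1)+1 = 0
k=1,i=2: odd sum, res = 0-2 = -2
k=2,i=1: odd sum, res = (-2)-1 = -3
k=2,i=2: even sum, res = (-3)+4 = 1
k=2,i=3: odd sum, res = 1-3 = -2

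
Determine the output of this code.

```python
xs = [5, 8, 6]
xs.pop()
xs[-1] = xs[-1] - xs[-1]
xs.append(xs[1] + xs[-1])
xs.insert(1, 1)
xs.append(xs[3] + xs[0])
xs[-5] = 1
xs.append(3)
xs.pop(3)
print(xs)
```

[1, 1, 0, 5, 3]

pop() removes 6 → [5, 8]
xs[-1] = xs[-1]-xs[-1] = 8-8 = 0 → [5, 0]
append xs[1]+xs[-1] = 0+0 = 0 → [5, 0, 0]
insert 1 at 1 → [5, 1, 0, 0]
append xs[3]+xs[0] = 0+5 = 5 → [5, 1, 0, 0, 5]
xs[-5] = 1 → [1, 1, 0, 0, 5]
append 3 → [1, 1, 0, 0, 5, 3]
pop(3) removes 0 → [1, 1, 0, 5, 3]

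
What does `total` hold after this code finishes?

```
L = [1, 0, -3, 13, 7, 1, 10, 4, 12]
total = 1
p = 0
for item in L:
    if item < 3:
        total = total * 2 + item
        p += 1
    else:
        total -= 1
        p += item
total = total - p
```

item=1: <3, total = 1*2+1 = 3; p=1
item=0: <3, total = 3*2+0 = 6; p=2
item=-3: <3, total = 6*2+(-3) = 9; p=3
item=13: not <3, total = 9-1 = 8; p=16
item=7: not <3, total = 8-1 = 7; p=23
item=1: <3, total = 7*2+1 = 15; p=24
item=10: not <3, total = 15-1 = 14; p=34
item=4: not <3, total = 14-1 = 13; p=38
item=12: not <3, total = 13-1 = 12; p=50
total-p = 12-50 = -38

-38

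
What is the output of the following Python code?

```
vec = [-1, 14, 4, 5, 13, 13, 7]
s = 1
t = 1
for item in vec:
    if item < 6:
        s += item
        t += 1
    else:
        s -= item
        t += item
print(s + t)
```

item=-1: <6, s = 1+(-1) = 0; t=2
item=14: not <6, s = 0-14 = -14; t=16
item=4: <6, s = (-14)+4 = -10; t=17
item=5: <6, s = (-10)+5 = -5; t=18
item=13: not <6, s = (-5)-13 = -18; t=31
item=13: not <6, s = (-18)-13 = -31; t=44
item=7: not <6, s = (-31)-7 = -38; t=51
s+t = (-38)+51 = 13

13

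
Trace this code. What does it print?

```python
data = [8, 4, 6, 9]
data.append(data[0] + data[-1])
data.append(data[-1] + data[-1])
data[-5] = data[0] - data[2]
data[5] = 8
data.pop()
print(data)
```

append data[0]+data[-1] = 8+9 = 17 → [8, 4, 6, 9, 17]
append data[-1]+data[-1] = 17+17 = 34 → [8, 4, 6, 9, 17, 34]
data[-5] = data[0]-data[2] = 8-6 = 2 → [8, 2, 6, 9, 17, 34]
data[5] = 8 → [8, 2, 6, 9, 17, 8]
pop() removes 8 → [8, 2, 6, 9, 17]

[8, 2, 6, 9, 17]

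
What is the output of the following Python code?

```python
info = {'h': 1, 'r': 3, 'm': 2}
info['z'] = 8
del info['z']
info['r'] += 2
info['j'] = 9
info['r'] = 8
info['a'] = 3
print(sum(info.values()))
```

23

info['z'] = 8 → {'h': 1, 'r': 3, 'm': 2, 'z': 8}
del 'z' → {'h': 1, 'r': 3, 'm': 2}
info['r'] = 3+2 = 5 → {'h': 1, 'r': 5, 'm': 2}
info['j'] = 9 → {'h': 1, 'r': 5, 'm': 2, 'j': 9}
info['r'] = 8 → {'h': 1, 'r': 8, 'm': 2, 'j': 9}
info['a'] = 3 → {'h': 1, 'r': 8, 'm': 2, 'j': 9, 'a': 3}
sum of values = 23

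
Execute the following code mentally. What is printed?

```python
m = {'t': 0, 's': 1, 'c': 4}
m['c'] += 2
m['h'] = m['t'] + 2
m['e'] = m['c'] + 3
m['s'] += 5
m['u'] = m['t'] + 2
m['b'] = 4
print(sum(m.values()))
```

29

m['c'] = 4+2 = 6 → {'t': 0, 's': 1, 'c': 6}
m['h'] = m['t']+2 = 2 → {'t': 0, 's': 1, 'c': 6, 'h': 2}
m['e'] = m['c']+3 = 9 → {'t': 0, 's': 1, 'c': 6, 'h': 2, 'e': 9}
m['s'] = 1+5 = 6 → {'t': 0, 's': 6, 'c': 6, 'h': 2, 'e': 9}
m['u'] = m['t']+2 = 2 → {'t': 0, 's': 6, 'c': 6, 'h': 2, 'e': 9, 'u': 2}
m['b'] = 4 → {'t': 0, 's': 6, 'c': 6, 'h': 2, 'e': 9, 'u': 2, 'b': 4}
sum of values = 29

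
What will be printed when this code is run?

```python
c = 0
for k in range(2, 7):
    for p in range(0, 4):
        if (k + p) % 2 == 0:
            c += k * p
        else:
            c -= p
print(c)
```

k=2,p=0: even sum, c = 0+0 = 0
k=2,p=1: odd sum, c = 0-1 = -1
k=2,p=2: even sum, c = (-1)+4 = 3
k=2,p=3: odd sum, c = 3-3 = 0
k=3,p=0: odd sum, c = 0-0 = 0
k=3,p=1: even sum, c = 0+3 = 3
k=3,p=2: odd sum, c = 3-2 = 1
k=3,p=3: even sum, c = 1+9 = 10
k=4,p=0: even sum, c = 10+0 = 10
k=4,p=1: odd sum, c = 10-1 = 9
k=4,p=2: even sum, c = 9+8 = 17
k=4,p=3: odd sum, c = 17-3 = 14
k=5,p=0: odd sum, c = 14-0 = 14
k=5,p=1: even sum, c = 14+5 = 19
k=5,p=2: odd sum, c = 19-2 = 17
k=5,p=3: even sum, c = 17+15 = 32
k=6,p=0: even sum, c = 32+0 = 32
k=6,p=1: odd sum, c = 32-1 = 31
k=6,p=2: even sum, c = 31+12 = 43
k=6,p=3: odd sum, c = 43-3 = 40

40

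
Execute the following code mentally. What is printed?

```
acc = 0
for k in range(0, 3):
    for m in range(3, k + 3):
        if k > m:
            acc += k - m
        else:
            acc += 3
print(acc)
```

9

k=1,m=3: not 1>3, acc = 0+3 = 3
k=2,m=3: not 2>3, acc = 3+3 = 6
k=2,m=4: not 2>4, acc = 6+3 = 9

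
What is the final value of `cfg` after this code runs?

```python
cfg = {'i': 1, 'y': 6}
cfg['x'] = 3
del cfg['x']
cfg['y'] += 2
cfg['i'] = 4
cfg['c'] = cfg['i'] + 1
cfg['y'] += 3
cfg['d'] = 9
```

cfg['x'] = 3 → {'i': 1, 'y': 6, 'x': 3}
del 'x' → {'i': 1, 'y': 6}
cfg['y'] = 6+2 = 8 → {'i': 1, 'y': 8}
cfg['i'] = 4 → {'i': 4, 'y': 8}
cfg['c'] = cfg['i']+1 = 5 → {'i': 4, 'y': 8, 'c': 5}
cfg['y'] = 8+3 = 11 → {'i': 4, 'y': 11, 'c': 5}
cfg['d'] = 9 → {'i': 4, 'y': 11, 'c': 5, 'd': 9}

{'i': 4, 'y': 11, 'c': 5, 'd': 9}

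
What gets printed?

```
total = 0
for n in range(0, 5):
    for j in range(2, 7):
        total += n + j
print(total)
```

n=0,j=2: total = 0+2 = 2
n=0,j=3: total = 2+3 = 5
n=0,j=4: total = 5+4 = 9
n=0,j=5: total = 9+5 = 14
n=0,j=6: total = 14+6 = 20
n=1,j=2: total = 20+3 = 23
n=1,j=3: total = 23+4 = 27
n=1,j=4: total = 27+5 = 32
n=1,j=5: total = 32+6 = 38
n=1,j=6: total = 38+7 = 45
n=2,j=2: total = 45+4 = 49
n=2,j=3: total = 49+5 = 54
n=2,j=4: total = 54+6 = 60
n=2,j=5: total = 60+7 = 67
n=2,j=6: total = 67+8 = 75
n=3,j=2: total = 75+5 = 80
n=3,j=3: total = 80+6 = 86
n=3,j=4: total = 86+7 = 93
n=3,j=5: total = 93+8 = 101
n=3,j=6: total = 101+9 = 110
n=4,j=2: total = 110+6 = 116
n=4,j=3: total = 116+7 = 123
n=4,j=4: total = 123+8 = 131
n=4,j=5: total = 131+9 = 140
n=4,j=6: total = 140+10 = 150

150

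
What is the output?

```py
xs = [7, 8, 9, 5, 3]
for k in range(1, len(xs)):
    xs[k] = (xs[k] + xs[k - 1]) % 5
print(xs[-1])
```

k=1: xs[1] = (8+7)%5 = 0 → [7, 0, 9, 5, 3]
k=2: xs[2] = (9+0)%5 = 4 → [7, 0, 4, 5, 3]
k=3: xs[3] = (5+4)%5 = 4 → [7, 0, 4, 4, 3]
k=4: xs[4] = (3+4)%5 = 2 → [7, 0, 4, 4, 2]

2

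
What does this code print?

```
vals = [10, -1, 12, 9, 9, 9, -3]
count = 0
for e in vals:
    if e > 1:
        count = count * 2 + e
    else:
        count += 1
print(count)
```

336

e=10: >1, count = 0*2+10 = 10
e=-1: not >1, count = 10+1 = 11
e=12: >1, count = 11*2+12 = 34
e=9: >1, count = 34*2+9 = 77
e=9: >1, count = 77*2+9 = 163
e=9: >1, count = 163*2+9 = 335
e=-3: not >1, count = 335+1 = 336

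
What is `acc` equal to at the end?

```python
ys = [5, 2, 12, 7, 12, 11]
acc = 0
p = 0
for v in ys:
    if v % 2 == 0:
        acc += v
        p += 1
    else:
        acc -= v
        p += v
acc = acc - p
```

v=5: not even, acc = 0-5 = -5; p=5
v=2: even, acc = (-5)+2 = -3; p=6
v=12: even, acc = (-3)+12 = 9; p=7
v=7: not even, acc = 9-7 = 2; p=14
v=12: even, acc = 2+12 = 14; p=15
v=11: not even, acc = 14-11 = 3; p=26
acc-p = 3-26 = -23

-23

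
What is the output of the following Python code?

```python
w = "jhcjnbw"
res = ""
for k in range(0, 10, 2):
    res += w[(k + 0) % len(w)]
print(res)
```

jcnwh

k=0: add w[0]='j' → 'j'
k=2: add w[2]='c' → 'jc'
k=4: add w[4]='n' → 'jcn'
k=6: add w[6]='w' → 'jcnw'
k=8: add w[1]='h' → 'jcnwh'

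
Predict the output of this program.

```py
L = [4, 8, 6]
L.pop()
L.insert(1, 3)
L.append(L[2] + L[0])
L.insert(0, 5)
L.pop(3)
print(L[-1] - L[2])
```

pop() removes 6 → [4, 8]
insert 3 at 1 → [4, 3, 8]
append L[2]+L[0] = 8+4 = 12 → [4, 3, 8, 12]
insert 5 at 0 → [5, 4, 3, 8, 12]
pop(3) removes 8 → [5, 4, 3, 12]
L[-1]-L[2] = 12-3 = 9

9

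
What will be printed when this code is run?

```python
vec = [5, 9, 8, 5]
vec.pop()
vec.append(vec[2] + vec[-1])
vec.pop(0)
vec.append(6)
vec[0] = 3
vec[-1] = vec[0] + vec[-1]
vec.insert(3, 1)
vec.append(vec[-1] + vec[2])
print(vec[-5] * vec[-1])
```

pop() removes 5 → [5, 9, 8]
append vec[2]+vec[-1] = 8+8 = 16 → [5, 9, 8, 16]
pop(0) removes 5 → [9, 8, 16]
append 6 → [9, 8, 16, 6]
vec[0] = 3 → [3, 8, 16, 6]
vec[-1] = vec[0]+vec[-1] = 3+6 = 9 → [3, 8, 16, 9]
insert 1 at 3 → [3, 8, 16, 1, 9]
append vec[-1]+vec[2] = 9+16 = 25 → [3, 8, 16, 1, 9, 25]
vec[-5]*vec[-1] = 8*25 = 200

200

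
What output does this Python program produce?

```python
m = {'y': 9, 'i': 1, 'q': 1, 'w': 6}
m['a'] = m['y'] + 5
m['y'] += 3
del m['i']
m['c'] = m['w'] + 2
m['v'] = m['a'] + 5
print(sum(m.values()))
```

60

m['a'] = m['y']+5 = 14 → {'y': 9, 'i': 1, 'q': 1, 'w': 6, 'a': 14}
m['y'] = 9+3 = 12 → {'y': 12, 'i': 1, 'q': 1, 'w': 6, 'a': 14}
del 'i' → {'y': 12, 'q': 1, 'w': 6, 'a': 14}
m['c'] = m['w']+2 = 8 → {'y': 12, 'q': 1, 'w': 6, 'a': 14, 'c': 8}
m['v'] = m['a']+5 = 19 → {'y': 12, 'q': 1, 'w': 6, 'a': 14, 'c': 8, 'v': 19}
sum of values = 60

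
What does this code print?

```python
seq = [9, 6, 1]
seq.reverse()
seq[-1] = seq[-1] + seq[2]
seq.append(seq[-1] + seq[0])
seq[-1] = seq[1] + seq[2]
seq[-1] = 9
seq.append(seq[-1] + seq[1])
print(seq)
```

[1, 6, 18, 9, 15]

reverse → [1, 6, 9]
seq[-1] = seq[-1]+seq[2] = 9+9 = 18 → [1, 6, 18]
append seq[-1]+seq[0] = 18+1 = 19 → [1, 6, 18, 19]
seq[-1] = seq[1]+seq[2] = 6+18 = 24 → [1, 6, 18, 24]
seq[-1] = 9 → [1, 6, 18, 9]
append seq[-1]+seq[1] = 9+6 = 15 → [1, 6, 18, 9, 15]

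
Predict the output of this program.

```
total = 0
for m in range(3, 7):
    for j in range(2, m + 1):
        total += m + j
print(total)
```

116

m=3,j=2: total = 0+5 = 5
m=3,j=3: total = 5+6 = 11
m=4,j=2: total = 11+6 = 17
m=4,j=3: total = 17+7 = 24
m=4,j=4: total = 24+8 = 32
m=5,j=2: total = 32+7 = 39
m=5,j=3: total = 39+8 = 47
m=5,j=4: total = 47+9 = 56
m=5,j=5: total = 56+10 = 66
m=6,j=2: total = 66+8 = 74
m=6,j=3: total = 74+9 = 83
m=6,j=4: total = 83+10 = 93
m=6,j=5: total = 93+11 = 104
m=6,j=6: total = 104+12 = 116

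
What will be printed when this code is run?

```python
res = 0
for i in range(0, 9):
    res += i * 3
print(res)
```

108

i=0: res = 0+0*3 = 0
i=1: res = 0+1*3 = 3
i=2: res = 3+2*3 = 9
i=3: res = 9+3*3 = 18
i=4: res = 18+4*3 = 30
i=5: res = 30+5*3 = 45
i=6: res = 45+6*3 = 63
i=7: res = 63+7*3 = 84
i=8: res = 84+8*3 = 108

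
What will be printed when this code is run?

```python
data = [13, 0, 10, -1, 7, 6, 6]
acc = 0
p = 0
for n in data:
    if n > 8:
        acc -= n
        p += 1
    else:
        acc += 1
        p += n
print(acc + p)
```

n=13: >8, acc = 0-13 = -13; p=1
n=0: not >8, acc = (-13)+1 = -12; p=1
n=10: >8, acc = (-12)-10 = -22; p=2
n=-1: not >8, acc = (-22)+1 = -21; p=1
n=7: not >8, acc = (-21)+1 = -20; p=8
n=6: not >8, acc = (-20)+1 = -19; p=14
n=6: not >8, acc = (-19)+1 = -18; p=20
acc+p = (-18)+20 = 2

2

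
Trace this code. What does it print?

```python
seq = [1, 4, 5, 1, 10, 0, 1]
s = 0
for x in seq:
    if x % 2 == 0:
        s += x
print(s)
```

x=1: not even
x=4: even, s = 0+4 = 4
x=5: not even
x=1: not even
x=10: even, s = 4+10 = 14
x=0: even, s = 14+0 = 14
x=1: not even

14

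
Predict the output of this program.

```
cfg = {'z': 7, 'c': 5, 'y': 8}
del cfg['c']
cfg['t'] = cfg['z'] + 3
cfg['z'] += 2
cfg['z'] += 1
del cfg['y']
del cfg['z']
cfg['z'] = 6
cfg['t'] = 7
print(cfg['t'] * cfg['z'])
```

42

del 'c' → {'z': 7, 'y': 8}
cfg['t'] = cfg['z']+3 = 10 → {'z': 7, 'y': 8, 't': 10}
cfg['z'] = 7+2 = 9 → {'z': 9, 'y': 8, 't': 10}
cfg['z'] = 9+1 = 10 → {'z': 10, 'y': 8, 't': 10}
del 'y' → {'z': 10, 't': 10}
del 'z' → {'t': 10}
cfg['z'] = 6 → {'t': 10, 'z': 6}
cfg['t'] = 7 → {'t': 7, 'z': 6}
cfg['t']*cfg['z'] = 7*6 = 42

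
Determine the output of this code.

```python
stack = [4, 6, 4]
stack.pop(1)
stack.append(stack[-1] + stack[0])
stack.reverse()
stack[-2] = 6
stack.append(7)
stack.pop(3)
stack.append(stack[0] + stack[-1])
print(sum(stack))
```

30

pop(1) removes 6 → [4, 4]
append stack[-1]+stack[0] = 4+4 = 8 → [4, 4, 8]
reverse → [8, 4, 4]
stack[-2] = 6 → [8, 6, 4]
append 7 → [8, 6, 4, 7]
pop(3) removes 7 → [8, 6, 4]
append stack[0]+stack[-1] = 8+4 = 12 → [8, 6, 4, 12]
sum = 30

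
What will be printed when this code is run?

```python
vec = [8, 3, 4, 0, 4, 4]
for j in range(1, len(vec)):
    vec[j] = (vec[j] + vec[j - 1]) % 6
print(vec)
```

[8, 5, 3, 3, 1, 5]

j=1: vec[1] = (3+8)%6 = 5 → [8, 5, 4, 0, 4, 4]
j=2: vec[2] = (4+5)%6 = 3 → [8, 5, 3, 0, 4, 4]
j=3: vec[3] = (0+3)%6 = 3 → [8, 5, 3, 3, 4, 4]
j=4: vec[4] = (4+3)%6 = 1 → [8, 5, 3, 3, 1, 4]
j=5: vec[5] = (4+1)%6 = 5 → [8, 5, 3, 3, 1, 5]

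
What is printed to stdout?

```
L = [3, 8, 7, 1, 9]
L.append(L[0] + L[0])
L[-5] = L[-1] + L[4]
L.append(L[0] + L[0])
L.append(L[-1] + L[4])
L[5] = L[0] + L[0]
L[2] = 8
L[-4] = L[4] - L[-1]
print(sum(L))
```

append L[0]+L[0] = 3+3 = 6 → [3, 8, 7, 1, 9, 6]
L[-5] = L[-1]+L[4] = 6+9 = 15 → [3, 15, 7, 1, 9, 6]
append L[0]+L[0] = 3+3 = 6 → [3, 15, 7, 1, 9, 6, 6]
append L[-1]+L[4] = 6+9 = 15 → [3, 15, 7, 1, 9, 6, 6, 15]
L[5] = L[0]+L[0] = 3+3 = 6 → [3, 15, 7, 1, 9, 6, 6, 15]
L[2] = 8 → [3, 15, 8, 1, 9, 6, 6, 15]
L[-4] = L[4]-L[-1] = 9-15 = -6 → [3, 15, 8, 1, -6, 6, 6, 15]
sum = 48

48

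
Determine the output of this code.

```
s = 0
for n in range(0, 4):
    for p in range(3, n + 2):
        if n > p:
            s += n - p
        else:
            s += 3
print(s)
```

n=2,p=3: not 2>3, s = 0+3 = 3
n=3,p=3: not 3>3, s = 3+3 = 6
n=3,p=4: not 3>4, s = 6+3 = 9

9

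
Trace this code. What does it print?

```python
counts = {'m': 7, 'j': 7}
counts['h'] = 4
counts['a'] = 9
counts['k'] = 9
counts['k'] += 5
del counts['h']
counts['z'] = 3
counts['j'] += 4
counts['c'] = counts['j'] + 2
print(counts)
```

counts['h'] = 4 → {'m': 7, 'j': 7, 'h': 4}
counts['a'] = 9 → {'m': 7, 'j': 7, 'h': 4, 'a': 9}
counts['k'] = 9 → {'m': 7, 'j': 7, 'h': 4, 'a': 9, 'k': 9}
counts['k'] = 9+5 = 14 → {'m': 7, 'j': 7, 'h': 4, 'a': 9, 'k': 14}
del 'h' → {'m': 7, 'j': 7, 'a': 9, 'k': 14}
counts['z'] = 3 → {'m': 7, 'j': 7, 'a': 9, 'k': 14, 'z': 3}
counts['j'] = 7+4 = 11 → {'m': 7, 'j': 11, 'a': 9, 'k': 14, 'z': 3}
counts['c'] = counts['j']+2 = 13 → {'m': 7, 'j': 11, 'a': 9, 'k': 14, 'z': 3, 'c': 13}

{'m': 7, 'j': 11, 'a': 9, 'k': 14, 'z': 3, 'c': 13}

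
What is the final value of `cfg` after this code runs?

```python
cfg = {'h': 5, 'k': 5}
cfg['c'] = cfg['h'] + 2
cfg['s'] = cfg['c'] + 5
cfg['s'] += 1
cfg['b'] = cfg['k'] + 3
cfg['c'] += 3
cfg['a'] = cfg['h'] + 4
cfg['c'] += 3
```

cfg['c'] = cfg['h']+2 = 7 → {'h': 5, 'k': 5, 'c': 7}
cfg['s'] = cfg['c']+5 = 12 → {'h': 5, 'k': 5, 'c': 7, 's': 12}
cfg['s'] = 12+1 = 13 → {'h': 5, 'k': 5, 'c': 7, 's': 13}
cfg['b'] = cfg['k']+3 = 8 → {'h': 5, 'k': 5, 'c': 7, 's': 13, 'b': 8}
cfg['c'] = 7+3 = 10 → {'h': 5, 'k': 5, 'c': 10, 's': 13, 'b': 8}
cfg['a'] = cfg['h']+4 = 9 → {'h': 5, 'k': 5, 'c': 10, 's': 13, 'b': 8, 'a': 9}
cfg['c'] = 10+3 = 13 → {'h': 5, 'k': 5, 'c': 13, 's': 13, 'b': 8, 'a': 9}

{'h': 5, 'k': 5, 'c': 13, 's': 13, 'b': 8, 'a': 9}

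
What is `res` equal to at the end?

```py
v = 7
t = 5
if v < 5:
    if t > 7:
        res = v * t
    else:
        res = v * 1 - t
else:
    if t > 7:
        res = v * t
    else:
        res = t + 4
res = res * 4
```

v=7, t=5
v < 5 is False; t > 7 is False
→ res = t + 4 = 9
res = 9*4 = 36

36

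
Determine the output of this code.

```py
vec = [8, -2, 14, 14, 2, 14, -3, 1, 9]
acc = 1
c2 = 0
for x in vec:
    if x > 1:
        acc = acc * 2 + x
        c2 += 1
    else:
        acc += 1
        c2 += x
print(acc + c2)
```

739

x=8: >1, acc = 1*2+8 = 10; c2=1
x=-2: not >1, acc = 10+1 = 11; c2=-1
x=14: >1, acc = 11*2+14 = 36; c2=0
x=14: >1, acc = 36*2+14 = 86; c2=1
x=2: >1, acc = 86*2+2 = 174; c2=2
x=14: >1, acc = 174*2+14 = 362; c2=3
x=-3: not >1, acc = 362+1 = 363; c2=0
x=1: not >1, acc = 363+1 = 364; c2=1
x=9: >1, acc = 364*2+9 = 737; c2=2
acc+c2 = 737+2 = 739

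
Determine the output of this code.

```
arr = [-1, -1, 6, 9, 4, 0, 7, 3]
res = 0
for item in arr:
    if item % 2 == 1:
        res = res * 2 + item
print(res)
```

29

item=-1: odd, res = 0*2+(-1) = -1
item=-1: odd, res = (-1)*2+(-1) = -3
item=6: not odd
item=9: odd, res = (-3)*2+9 = 3
item=4: not odd
item=0: not odd
item=7: odd, res = 3*2+7 = 13
item=3: odd, res = 13*2+3 = 29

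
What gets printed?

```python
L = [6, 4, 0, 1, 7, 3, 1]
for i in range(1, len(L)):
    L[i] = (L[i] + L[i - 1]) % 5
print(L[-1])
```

2

i=1: L[1] = (4+6)%5 = 0 → [6, 0, 0, 1, 7, 3, 1]
i=2: L[2] = (0+0)%5 = 0 → [6, 0, 0, 1, 7, 3, 1]
i=3: L[3] = (1+0)%5 = 1 → [6, 0, 0, 1, 7, 3, 1]
i=4: L[4] = (7+1)%5 = 3 → [6, 0, 0, 1, 3, 3, 1]
i=5: L[5] = (3+3)%5 = 1 → [6, 0, 0, 1, 3, 1, 1]
i=6: L[6] = (1+1)%5 = 2 → [6, 0, 0, 1, 3, 1, 2]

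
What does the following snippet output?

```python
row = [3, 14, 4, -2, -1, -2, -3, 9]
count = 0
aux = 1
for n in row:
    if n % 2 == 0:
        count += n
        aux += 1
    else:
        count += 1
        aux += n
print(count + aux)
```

31

n=3: not even, count = 0+1 = 1; aux=4
n=14: even, count = 1+14 = 15; aux=5
n=4: even, count = 15+4 = 19; aux=6
n=-2: even, count = 19+(-2) = 17; aux=7
n=-1: not even, count = 17+1 = 18; aux=6
n=-2: even, count = 18+(-2) = 16; aux=7
n=-3: not even, count = 16+1 = 17; aux=4
n=9: not even, count = 17+1 = 18; aux=13
count+aux = 18+13 = 31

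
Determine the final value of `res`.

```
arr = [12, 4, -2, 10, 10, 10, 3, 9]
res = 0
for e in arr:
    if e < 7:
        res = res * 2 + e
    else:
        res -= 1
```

e=12: not <7, res = 0-1 = -1
e=4: <7, res = (-1)*2+4 = 2
e=-2: <7, res = 2*2+(-2) = 2
e=10: not <7, res = 2-1 = 1
e=10: not <7, res = 1-1 = 0
e=10: not <7, res = 0-1 = -1
e=3: <7, res = (-1)*2+3 = 1
e=9: not <7, res = 1-1 = 0

0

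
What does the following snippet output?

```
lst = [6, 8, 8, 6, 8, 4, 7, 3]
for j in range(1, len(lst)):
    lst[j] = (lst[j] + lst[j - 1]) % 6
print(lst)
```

[6, 2, 4, 4, 0, 4, 5, 2]

j=1: lst[1] = (8+6)%6 = 2 → [6, 2, 8, 6, 8, 4, 7, 3]
j=2: lst[2] = (8+2)%6 = 4 → [6, 2, 4, 6, 8, 4, 7, 3]
j=3: lst[3] = (6+4)%6 = 4 → [6, 2, 4, 4, 8, 4, 7, 3]
j=4: lst[4] = (8+4)%6 = 0 → [6, 2, 4, 4, 0, 4, 7, 3]
j=5: lst[5] = (4+0)%6 = 4 → [6, 2, 4, 4, 0, 4, 7, 3]
j=6: lst[6] = (7+4)%6 = 5 → [6, 2, 4, 4, 0, 4, 5, 3]
j=7: lst[7] = (3+5)%6 = 2 → [6, 2, 4, 4, 0, 4, 5, 2]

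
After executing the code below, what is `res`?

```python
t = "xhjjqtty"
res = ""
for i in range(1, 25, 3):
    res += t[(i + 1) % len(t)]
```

'jtxjthqy'

i=1: add t[2]='j' → 'j'
i=4: add t[5]='t' → 'jt'
i=7: add t[0]='x' → 'jtx'
i=10: add t[3]='j' → 'jtxj'
i=13: add t[6]='t' → 'jtxjt'
i=16: add t[1]='h' → 'jtxjth'
i=19: add t[4]='q' → 'jtxjthq'
i=22: add t[7]='y' → 'jtxjthqy'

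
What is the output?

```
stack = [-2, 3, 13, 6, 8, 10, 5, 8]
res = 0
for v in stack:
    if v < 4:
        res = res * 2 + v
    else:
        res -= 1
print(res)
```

-7

v=-2: <4, res = 0*2+(-2) = -2
v=3: <4, res = (-2)*2+3 = -1
v=13: not <4, res = (-1)-1 = -2
v=6: not <4, res = (-2)-1 = -3
v=8: not <4, res = (-3)-1 = -4
v=10: not <4, res = (-4)-1 = -5
v=5: not <4, res = (-5)-1 = -6
v=8: not <4, res = (-6)-1 = -7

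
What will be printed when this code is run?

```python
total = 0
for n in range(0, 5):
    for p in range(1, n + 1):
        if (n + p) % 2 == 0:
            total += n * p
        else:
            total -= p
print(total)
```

34

n=1,p=1: even sum, total = 0+1 = 1
n=2,p=1: odd sum, total = 1-1 = 0
n=2,p=2: even sum, total = 0+4 = 4
n=3,p=1: even sum, total = 4+3 = 7
n=3,p=2: odd sum, total = 7-2 = 5
n=3,p=3: even sum, total = 5+9 = 14
n=4,p=1: odd sum, total = 14-1 = 13
n=4,p=2: even sum, total = 13+8 = 21
n=4,p=3: odd sum, total = 21-3 = 18
n=4,p=4: even sum, total = 18+16 = 34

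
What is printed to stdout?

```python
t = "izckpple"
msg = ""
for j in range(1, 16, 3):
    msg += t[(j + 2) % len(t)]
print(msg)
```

klzpe

j=1: add t[3]='k' → 'k'
j=4: add t[6]='l' → 'kl'
j=7: add t[1]='z' → 'klz'
j=10: add t[4]='p' → 'klzp'
j=13: add t[7]='e' → 'klzpe'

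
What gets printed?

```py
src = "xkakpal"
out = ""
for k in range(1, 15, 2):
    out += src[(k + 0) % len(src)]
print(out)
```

k=1: add src[1]='k' → 'k'
k=3: add src[3]='k' → 'kk'
k=5: add src[5]='a' → 'kka'
k=7: add src[0]='x' → 'kkax'
k=9: add src[2]='a' → 'kkaxa'
k=11: add src[4]='p' → 'kkaxap'
k=13: add src[6]='l' → 'kkaxapl'

kkaxapl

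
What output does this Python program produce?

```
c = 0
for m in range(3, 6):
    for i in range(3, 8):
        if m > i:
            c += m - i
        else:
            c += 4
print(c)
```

52

m=3,i=3: not 3>3, c = 0+4 = 4
m=3,i=4: not 3>4, c = 4+4 = 8
m=3,i=5: not 3>5, c = 8+4 = 12
m=3,i=6: not 3>6, c = 12+4 = 16
m=3,i=7: not 3>7, c = 16+4 = 20
m=4,i=3: 4>3, c = 20+1 = 21
m=4,i=4: not 4>4, c = 21+4 = 25
m=4,i=5: not 4>5, c = 25+4 = 29
m=4,i=6: not 4>6, c = 29+4 = 33
m=4,i=7: not 4>7, c = 33+4 = 37
m=5,i=3: 5>3, c = 37+2 = 39
m=5,i=4: 5>4, c = 39+1 = 40
m=5,i=5: not 5>5, c = 40+4 = 44
m=5,i=6: not 5>6, c = 44+4 = 48
m=5,i=7: not 5>7, c = 48+4 = 52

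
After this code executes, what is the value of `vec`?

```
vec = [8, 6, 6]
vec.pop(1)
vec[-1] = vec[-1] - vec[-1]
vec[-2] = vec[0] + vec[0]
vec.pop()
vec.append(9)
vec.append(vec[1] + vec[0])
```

[16, 9, 25]

pop(1) removes 6 → [8, 6]
vec[-1] = vec[-1]-vec[-1] = 6-6 = 0 → [8, 0]
vec[-2] = vec[0]+vec[0] = 8+8 = 16 → [16, 0]
pop() removes 0 → [16]
append 9 → [16, 9]
append vec[1]+vec[0] = 9+16 = 25 → [16, 9, 25]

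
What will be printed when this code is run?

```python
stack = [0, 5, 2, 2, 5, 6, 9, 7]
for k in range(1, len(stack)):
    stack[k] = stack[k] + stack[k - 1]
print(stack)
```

[0, 5, 7, 9, 14, 20, 29, 36]

k=1: stack[1] = 5+0 = 5 → [0, 5, 2, 2, 5, 6, 9, 7]
k=2: stack[2] = 2+5 = 7 → [0, 5, 7, 2, 5, 6, 9, 7]
k=3: stack[3] = 2+7 = 9 → [0, 5, 7, 9, 5, 6, 9, 7]
k=4: stack[4] = 5+9 = 14 → [0, 5, 7, 9, 14, 6, 9, 7]
k=5: stack[5] = 6+14 = 20 → [0, 5, 7, 9, 14, 20, 9, 7]
k=6: stack[6] = 9+20 = 29 → [0, 5, 7, 9, 14, 20, 29, 7]
k=7: stack[7] = 7+29 = 36 → [0, 5, 7, 9, 14, 20, 29, 36]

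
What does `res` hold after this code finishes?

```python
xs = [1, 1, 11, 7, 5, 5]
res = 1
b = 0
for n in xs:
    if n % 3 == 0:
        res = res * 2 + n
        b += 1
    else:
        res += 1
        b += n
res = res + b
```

37

n=1: not %3==0, res = 1+1 = 2; b=1
n=1: not %3==0, res = 2+1 = 3; b=2
n=11: not %3==0, res = 3+1 = 4; b=13
n=7: not %3==0, res = 4+1 = 5; b=20
n=5: not %3==0, res = 5+1 = 6; b=25
n=5: not %3==0, res = 6+1 = 7; b=30
res+b = 7+30 = 37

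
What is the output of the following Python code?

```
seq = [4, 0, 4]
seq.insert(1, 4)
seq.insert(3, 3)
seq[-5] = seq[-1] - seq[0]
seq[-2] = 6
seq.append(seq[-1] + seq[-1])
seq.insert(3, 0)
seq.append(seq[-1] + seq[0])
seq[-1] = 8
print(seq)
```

[0, 4, 0, 0, 6, 4, 8, 8]

insert 4 at 1 → [4, 4, 0, 4]
insert 3 at 3 → [4, 4, 0, 3, 4]
seq[-5] = seq[-1]-seq[0] = 4-4 = 0 → [0, 4, 0, 3, 4]
seq[-2] = 6 → [0, 4, 0, 6, 4]
append seq[-1]+seq[-1] = 4+4 = 8 → [0, 4, 0, 6, 4, 8]
insert 0 at 3 → [0, 4, 0, 0, 6, 4, 8]
append seq[-1]+seq[0] = 8+0 = 8 → [0, 4, 0, 0, 6, 4, 8, 8]
seq[-1] = 8 → [0, 4, 0, 0, 6, 4, 8, 8]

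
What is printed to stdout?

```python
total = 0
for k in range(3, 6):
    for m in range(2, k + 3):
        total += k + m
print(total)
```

k=3,m=2: total = 0+5 = 5
k=3,m=3: total = 5+6 = 11
k=3,m=4: total = 11+7 = 18
k=3,m=5: total = 18+8 = 26
k=4,m=2: total = 26+6 = 32
k=4,m=3: total = 32+7 = 39
k=4,m=4: total = 39+8 = 47
k=4,m=5: total = 47+9 = 56
k=4,m=6: total = 56+10 = 66
k=5,m=2: total = 66+7 = 73
k=5,m=3: total = 73+8 = 81
k=5,m=4: total = 81+9 = 90
k=5,m=5: total = 90+10 = 100
k=5,m=6: total = 100+11 = 111
k=5,m=7: total = 111+12 = 123

123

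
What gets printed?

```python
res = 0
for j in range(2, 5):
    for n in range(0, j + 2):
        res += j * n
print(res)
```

102

j=2,n=0: res = 0+0 = 0
j=2,n=1: res = 0+2 = 2
j=2,n=2: res = 2+4 = 6
j=2,n=3: res = 6+6 = 12
j=3,n=0: res = 12+0 = 12
j=3,n=1: res = 12+3 = 15
j=3,n=2: res = 15+6 = 21
j=3,n=3: res = 21+9 = 30
j=3,n=4: res = 30+12 = 42
j=4,n=0: res = 42+0 = 42
j=4,n=1: res = 42+4 = 46
j=4,n=2: res = 46+8 = 54
j=4,n=3: res = 54+12 = 66
j=4,n=4: res = 66+16 = 82
j=4,n=5: res = 82+20 = 102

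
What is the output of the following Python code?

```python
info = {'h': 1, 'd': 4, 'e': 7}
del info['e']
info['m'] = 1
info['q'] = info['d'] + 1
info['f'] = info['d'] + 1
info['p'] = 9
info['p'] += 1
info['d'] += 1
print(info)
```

{'h': 1, 'd': 5, 'm': 1, 'q': 5, 'f': 5, 'p': 10}

del 'e' → {'h': 1, 'd': 4}
info['m'] = 1 → {'h': 1, 'd': 4, 'm': 1}
info['q'] = info['d']+1 = 5 → {'h': 1, 'd': 4, 'm': 1, 'q': 5}
info['f'] = info['d']+1 = 5 → {'h': 1, 'd': 4, 'm': 1, 'q': 5, 'f': 5}
info['p'] = 9 → {'h': 1, 'd': 4, 'm': 1, 'q': 5, 'f': 5, 'p': 9}
info['p'] = 9+1 = 10 → {'h': 1, 'd': 4, 'm': 1, 'q': 5, 'f': 5, 'p': 10}
info['d'] = 4+1 = 5 → {'h': 1, 'd': 5, 'm': 1, 'q': 5, 'f': 5, 'p': 10}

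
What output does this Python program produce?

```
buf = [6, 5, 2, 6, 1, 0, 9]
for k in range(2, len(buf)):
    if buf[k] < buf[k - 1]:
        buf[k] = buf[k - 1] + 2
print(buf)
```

[6, 5, 7, 9, 11, 13, 15]

k=2: 2<5, buf[2] = 5+2 = 7 → [6, 5, 7, 6, 1, 0, 9]
k=3: 6<7, buf[3] = 7+2 = 9 → [6, 5, 7, 9, 1, 0, 9]
k=4: 1<9, buf[4] = 9+2 = 11 → [6, 5, 7, 9, 11, 0, 9]
k=5: 0<11, buf[5] = 11+2 = 13 → [6, 5, 7, 9, 11, 13, 9]
k=6: 9<13, buf[6] = 13+2 = 15 → [6, 5, 7, 9, 11, 13, 15]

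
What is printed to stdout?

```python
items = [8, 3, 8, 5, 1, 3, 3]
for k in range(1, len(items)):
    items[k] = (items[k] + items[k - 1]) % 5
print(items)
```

[8, 1, 4, 4, 0, 3, 1]

k=1: items[1] = (3+8)%5 = 1 → [8, 1, 8, 5, 1, 3, 3]
k=2: items[2] = (8+1)%5 = 4 → [8, 1, 4, 5, 1, 3, 3]
k=3: items[3] = (5+4)%5 = 4 → [8, 1, 4, 4, 1, 3, 3]
k=4: items[4] = (1+4)%5 = 0 → [8, 1, 4, 4, 0, 3, 3]
k=5: items[5] = (3+0)%5 = 3 → [8, 1, 4, 4, 0, 3, 3]
k=6: items[6] = (3+3)%5 = 1 → [8, 1, 4, 4, 0, 3, 1]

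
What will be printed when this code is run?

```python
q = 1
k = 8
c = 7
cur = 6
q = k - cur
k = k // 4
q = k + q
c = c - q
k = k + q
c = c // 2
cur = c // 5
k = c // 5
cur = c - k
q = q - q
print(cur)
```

q = 8-6 = 2
k = 8//4 = 2
q = 2+2 = 4
c = 7-4 = 3
k = 2+4 = 6
c = 3//2 = 1
cur = 1//5 = 0
k = 1//5 = 0
cur = 1-0 = 1
q = 4-4 = 0

1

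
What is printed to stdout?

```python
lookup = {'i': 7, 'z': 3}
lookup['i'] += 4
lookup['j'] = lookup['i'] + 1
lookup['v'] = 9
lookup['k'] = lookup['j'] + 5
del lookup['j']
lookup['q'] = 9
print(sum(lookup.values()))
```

lookup['i'] = 7+4 = 11 → {'i': 11, 'z': 3}
lookup['j'] = lookup['i']+1 = 12 → {'i': 11, 'z': 3, 'j': 12}
lookup['v'] = 9 → {'i': 11, 'z': 3, 'j': 12, 'v': 9}
lookup['k'] = lookup['j']+5 = 17 → {'i': 11, 'z': 3, 'j': 12, 'v': 9, 'k': 17}
del 'j' → {'i': 11, 'z': 3, 'v': 9, 'k': 17}
lookup['q'] = 9 → {'i': 11, 'z': 3, 'v': 9, 'k': 17, 'q': 9}
sum of values = 49

49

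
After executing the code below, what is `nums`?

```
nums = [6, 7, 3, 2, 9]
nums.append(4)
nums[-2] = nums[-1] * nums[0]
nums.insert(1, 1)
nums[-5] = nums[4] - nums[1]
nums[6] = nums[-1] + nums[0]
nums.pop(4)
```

[6, 1, 1, 3, 24, 10]

append 4 → [6, 7, 3, 2, 9, 4]
nums[-2] = nums[-1]*nums[0] = 4*6 = 24 → [6, 7, 3, 2, 24, 4]
insert 1 at 1 → [6, 1, 7, 3, 2, 24, 4]
nums[-5] = nums[4]-nums[1] = 2-1 = 1 → [6, 1, 1, 3, 2, 24, 4]
nums[6] = nums[-1]+nums[0] = 4+6 = 10 → [6, 1, 1, 3, 2, 24, 10]
pop(4) removes 2 → [6, 1, 1, 3, 24, 10]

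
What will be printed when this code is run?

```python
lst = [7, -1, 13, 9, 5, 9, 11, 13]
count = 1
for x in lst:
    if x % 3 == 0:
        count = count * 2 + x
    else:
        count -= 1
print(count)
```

x=7: not %3==0, count = 1-1 = 0
x=-1: not %3==0, count = 0-1 = -1
x=13: not %3==0, count = (-1)-1 = -2
x=9: %3==0, count = (-2)*2+9 = 5
x=5: not %3==0, count = 5-1 = 4
x=9: %3==0, count = 4*2+9 = 17
x=11: not %3==0, count = 17-1 = 16
x=13: not %3==0, count = 16-1 = 15

15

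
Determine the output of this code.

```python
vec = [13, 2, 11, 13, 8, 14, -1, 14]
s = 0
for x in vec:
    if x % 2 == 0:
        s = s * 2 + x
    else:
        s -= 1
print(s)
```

x=13: not even, s = 0-1 = -1
x=2: even, s = (-1)*2+2 = 0
x=11: not even, s = 0-1 = -1
x=13: not even, s = (-1)-1 = -2
x=8: even, s = (-2)*2+8 = 4
x=14: even, s = 4*2+14 = 22
x=-1: not even, s = 22-1 = 21
x=14: even, s = 21*2+14 = 56

56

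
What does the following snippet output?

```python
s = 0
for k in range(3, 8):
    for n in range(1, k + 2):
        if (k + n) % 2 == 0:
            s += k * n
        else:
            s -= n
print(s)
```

k=3,n=1: even sum, s = 0+3 = 3
k=3,n=2: odd sum, s = 3-2 = 1
k=3,n=3: even sum, s = 1+9 = 10
k=3,n=4: odd sum, s = 10-4 = 6
k=4,n=1: odd sum, s = 6-1 = 5
k=4,n=2: even sum, s = 5+8 = 13
k=4,n=3: odd sum, s = 13-3 = 10
k=4,n=4: even sum, s = 10+16 = 26
k=4,n=5: odd sum, s = 26-5 = 21
k=5,n=1: even sum, s = 21+5 = 26
k=5,n=2: odd sum, s = 26-2 = 24
k=5,n=3: even sum, s = 24+15 = 39
k=5,n=4: odd sum, s = 39-4 = 35
k=5,n=5: even sum, s = 35+25 = 60
k=5,n=6: odd sum, s = 60-6 = 54
k=6,n=1: odd sum, s = 54-1 = 53
k=6,n=2: even sum, s = 53+12 = 65
k=6,n=3: odd sum, s = 65-3 = 62
k=6,n=4: even sum, s = 62+24 = 86
k=6,n=5: odd sum, s = 86-5 = 81
k=6,n=6: even sum, s = 81+36 = 117
k=6,n=7: odd sum, s = 117-7 = 110
k=7,n=1: even sum, s = 110+7 = 117
k=7,n=2: odd sum, s = 117-2 = 115
k=7,n=3: even sum, s = 115+21 = 136
k=7,n=4: odd sum, s = 136-4 = 132
k=7,n=5: even sum, s = 132+35 = 167
k=7,n=6: odd sum, s = 167-6 = 161
k=7,n=7: even sum, s = 161+49 = 210
k=7,n=8: odd sum, s = 210-8 = 202

202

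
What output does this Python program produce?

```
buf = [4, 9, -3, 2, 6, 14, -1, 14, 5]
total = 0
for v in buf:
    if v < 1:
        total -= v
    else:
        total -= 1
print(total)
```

v=4: not <1, total = 0-1 = -1
v=9: not <1, total = (-1)-1 = -2
v=-3: <1, total = (-2)-(-3) = 1
v=2: not <1, total = 1-1 = 0
v=6: not <1, total = 0-1 = -1
v=14: not <1, total = (-1)-1 = -2
v=-1: <1, total = (-2)-(-1) = -1
v=14: not <1, total = (-1)-1 = -2
v=5: not <1, total = (-2)-1 = -3

-3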